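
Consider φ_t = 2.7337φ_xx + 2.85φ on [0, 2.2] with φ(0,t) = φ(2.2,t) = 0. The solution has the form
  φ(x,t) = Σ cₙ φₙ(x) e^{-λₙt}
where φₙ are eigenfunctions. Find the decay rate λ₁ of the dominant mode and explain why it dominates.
Eigenvalues: λₙ = 2.7337n²π²/2.2² - 2.85.
First three modes:
  n=1: λ₁ = 2.7337π²/2.2² - 2.85 ≈ 2.724
  n=2: λ₂ = 10.9348π²/2.2² - 2.85 ≈ 19.448
  n=3: λ₃ = 24.6033π²/2.2² - 2.85 ≈ 47.32
Since 2.7337π²/2.2² ≈ 5.574 > 2.85, all λₙ > 0.
The n=1 mode decays slowest → dominates as t → ∞.
Asymptotic: φ ~ c₁ sin(πx/2.2) e^{-λ₁t} with decay rate λ₁ ≈ 2.724.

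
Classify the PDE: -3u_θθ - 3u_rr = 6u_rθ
Rewriting in standard form: -3u_rr - 6u_rθ - 3u_θθ = 0. A = -3, B = -6, C = -3. Discriminant B² - 4AC = 0. Since 0 = 0, parabolic.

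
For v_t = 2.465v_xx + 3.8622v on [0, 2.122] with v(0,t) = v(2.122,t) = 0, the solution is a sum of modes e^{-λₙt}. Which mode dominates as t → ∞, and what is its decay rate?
Eigenvalues: λₙ = 2.465n²π²/2.122² - 3.8622.
First three modes:
  n=1: λ₁ = 2.465π²/2.122² - 3.8622 ≈ 1.541
  n=2: λ₂ = 9.86π²/2.122² - 3.8622 ≈ 17.749
  n=3: λ₃ = 22.185π²/2.122² - 3.8622 ≈ 44.764
Since 2.465π²/2.122² ≈ 5.403 > 3.8622, all λₙ > 0.
The n=1 mode decays slowest → dominates as t → ∞.
Asymptotic: v ~ c₁ sin(πx/2.122) e^{-λ₁t} with decay rate λ₁ ≈ 1.541.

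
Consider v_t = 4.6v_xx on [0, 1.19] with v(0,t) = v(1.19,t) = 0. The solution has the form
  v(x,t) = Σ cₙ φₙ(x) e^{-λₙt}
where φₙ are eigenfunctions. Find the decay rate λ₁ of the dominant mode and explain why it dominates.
Eigenvalues: λₙ = 4.6n²π²/1.19².
First three modes:
  n=1: λ₁ = 4.6π²/1.19² ≈ 32.06
  n=2: λ₂ = 18.4π²/1.19² ≈ 128.24 (4× faster decay)
  n=3: λ₃ = 41.4π²/1.19² ≈ 288.54 (9× faster decay)
As t → ∞, higher modes decay exponentially faster. The n=1 mode dominates: v ~ c₁ sin(πx/1.19) e^{-λ₁t}.
Decay rate: λ₁ = 4.6π²/1.19² ≈ 32.06.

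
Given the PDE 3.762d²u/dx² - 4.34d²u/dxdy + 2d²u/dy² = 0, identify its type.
The second-order coefficients are A = 3.762, B = -4.34, C = 2. Since B² - 4AC = -11.2604 < 0, this is an elliptic PDE.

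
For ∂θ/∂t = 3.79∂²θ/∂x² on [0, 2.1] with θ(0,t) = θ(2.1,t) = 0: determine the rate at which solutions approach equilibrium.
Eigenvalues: λₙ = 3.79n²π²/2.1².
First three modes:
  n=1: λ₁ = 3.79π²/2.1² ≈ 8.482
  n=2: λ₂ = 15.16π²/2.1² ≈ 33.928 (4× faster decay)
  n=3: λ₃ = 34.11π²/2.1² ≈ 76.338 (9× faster decay)
As t → ∞, higher modes decay exponentially faster. The n=1 mode dominates: θ ~ c₁ sin(πx/2.1) e^{-λ₁t}.
Decay rate: λ₁ = 3.79π²/2.1² ≈ 8.482.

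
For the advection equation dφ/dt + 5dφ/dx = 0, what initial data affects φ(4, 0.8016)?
A single point: x = -0.008. The characteristic through (4, 0.8016) is x - 5t = const, so x = 4 - 5·0.8016 = -0.008.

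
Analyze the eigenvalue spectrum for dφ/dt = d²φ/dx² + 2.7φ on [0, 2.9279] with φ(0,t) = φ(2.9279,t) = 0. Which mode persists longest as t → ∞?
Eigenvalues: λₙ = n²π²/2.9279² - 2.7.
First three modes:
  n=1: λ₁ = π²/2.9279² - 2.7 ≈ -1.549
  n=2: λ₂ = 4π²/2.9279² - 2.7 ≈ 1.905
  n=3: λ₃ = 9π²/2.9279² - 2.7 ≈ 7.662
Since π²/2.9279² ≈ 1.151 < 2.7, λ₁ < 0.
The n=1 mode grows fastest (−λₙ is largest for n=1) → dominates.
Asymptotic: φ ~ c₁ sin(πx/2.9279) e^{1.549t} (exponential growth at rate −λ₁ ≈ 1.549).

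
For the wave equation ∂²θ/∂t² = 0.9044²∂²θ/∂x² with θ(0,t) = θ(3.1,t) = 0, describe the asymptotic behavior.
θ oscillates (no decay). Energy is conserved; the solution oscillates indefinitely as standing waves.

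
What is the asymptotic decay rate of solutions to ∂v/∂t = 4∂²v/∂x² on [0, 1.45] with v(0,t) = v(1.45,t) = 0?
Eigenvalues: λₙ = 4n²π²/1.45².
First three modes:
  n=1: λ₁ = 4π²/1.45² ≈ 18.777
  n=2: λ₂ = 16π²/1.45² ≈ 75.108 (4× faster decay)
  n=3: λ₃ = 36π²/1.45² ≈ 168.992 (9× faster decay)
As t → ∞, higher modes decay exponentially faster. The n=1 mode dominates: v ~ c₁ sin(πx/1.45) e^{-λ₁t}.
Decay rate: λ₁ = 4π²/1.45² ≈ 18.777.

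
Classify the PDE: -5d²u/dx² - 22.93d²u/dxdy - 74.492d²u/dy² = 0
A = -5, B = -22.93, C = -74.492. Discriminant B² - 4AC = -964.0551. Since -964.0551 < 0, elliptic.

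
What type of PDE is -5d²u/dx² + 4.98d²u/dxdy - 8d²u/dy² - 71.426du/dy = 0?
With A = -5, B = 4.98, C = -8, the discriminant is -135.1996. This is an elliptic PDE.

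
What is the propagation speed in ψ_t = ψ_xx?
Infinite. The heat equation is parabolic, not hyperbolic, so disturbances propagate instantly.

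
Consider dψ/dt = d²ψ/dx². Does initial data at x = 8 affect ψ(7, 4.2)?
Yes, for any finite x. The heat equation has infinite propagation speed, so all initial data affects all points at any t > 0.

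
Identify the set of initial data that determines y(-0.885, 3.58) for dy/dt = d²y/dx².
The entire real line. The heat equation has infinite propagation speed: any initial disturbance instantly affects all points (though exponentially small far away).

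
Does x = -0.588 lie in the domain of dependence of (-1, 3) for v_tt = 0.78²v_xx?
Yes. The domain of dependence is [-3.34, 1.34], and -0.588 ∈ [-3.34, 1.34].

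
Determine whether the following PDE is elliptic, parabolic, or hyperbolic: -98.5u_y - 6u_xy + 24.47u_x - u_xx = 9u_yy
Rewriting in standard form: -u_xx - 6u_xy - 9u_yy + 24.47u_x - 98.5u_y = 0. Coefficients: A = -1, B = -6, C = -9. B² - 4AC = 0, which is zero, so the equation is parabolic.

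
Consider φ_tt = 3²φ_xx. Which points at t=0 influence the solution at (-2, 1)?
Domain of dependence: [-5, 1]. Signals travel at speed 3, so data within |x - -2| ≤ 3·1 = 3 can reach the point.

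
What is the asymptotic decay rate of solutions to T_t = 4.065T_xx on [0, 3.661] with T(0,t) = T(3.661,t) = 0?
Eigenvalues: λₙ = 4.065n²π²/3.661².
First three modes:
  n=1: λ₁ = 4.065π²/3.661² ≈ 2.993
  n=2: λ₂ = 16.26π²/3.661² ≈ 11.973 (4× faster decay)
  n=3: λ₃ = 36.585π²/3.661² ≈ 26.94 (9× faster decay)
As t → ∞, higher modes decay exponentially faster. The n=1 mode dominates: T ~ c₁ sin(πx/3.661) e^{-λ₁t}.
Decay rate: λ₁ = 4.065π²/3.661² ≈ 2.993.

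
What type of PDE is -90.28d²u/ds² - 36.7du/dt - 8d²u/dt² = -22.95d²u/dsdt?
Rewriting in standard form: -90.28d²u/ds² + 22.95d²u/dsdt - 8d²u/dt² - 36.7du/dt = 0. With A = -90.28, B = 22.95, C = -8, the discriminant is -2362.2575. This is an elliptic PDE.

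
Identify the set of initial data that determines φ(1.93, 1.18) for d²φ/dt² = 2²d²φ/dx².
Domain of dependence: [-0.43, 4.29]. Signals travel at speed 2, so data within |x - 1.93| ≤ 2·1.18 = 2.36 can reach the point.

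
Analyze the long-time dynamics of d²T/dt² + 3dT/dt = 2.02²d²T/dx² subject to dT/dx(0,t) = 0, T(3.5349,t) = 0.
Long-time behavior: T → 0. Damping (γ=3) dissipates energy; oscillations decay exponentially.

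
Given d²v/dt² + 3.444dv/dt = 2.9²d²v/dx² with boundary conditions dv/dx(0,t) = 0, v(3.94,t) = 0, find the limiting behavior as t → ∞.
v → 0. Damping (γ=3.444) dissipates energy; oscillations decay exponentially.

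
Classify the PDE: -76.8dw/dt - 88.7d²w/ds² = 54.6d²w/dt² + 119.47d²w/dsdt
Rewriting in standard form: -88.7d²w/ds² - 119.47d²w/dsdt - 54.6d²w/dt² - 76.8dw/dt = 0. A = -88.7, B = -119.47, C = -54.6. Discriminant B² - 4AC = -5098.9991. Since -5098.9991 < 0, elliptic.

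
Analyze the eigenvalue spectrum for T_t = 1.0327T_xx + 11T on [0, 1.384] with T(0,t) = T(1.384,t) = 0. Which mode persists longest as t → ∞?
Eigenvalues: λₙ = 1.0327n²π²/1.384² - 11.
First three modes:
  n=1: λ₁ = 1.0327π²/1.384² - 11 ≈ -5.679
  n=2: λ₂ = 4.1308π²/1.384² - 11 ≈ 10.284
  n=3: λ₃ = 9.2943π²/1.384² - 11 ≈ 36.89
Since 1.0327π²/1.384² ≈ 5.321 < 11, λ₁ < 0.
The n=1 mode grows fastest (−λₙ is largest for n=1) → dominates.
Asymptotic: T ~ c₁ sin(πx/1.384) e^{5.679t} (exponential growth at rate −λ₁ ≈ 5.679).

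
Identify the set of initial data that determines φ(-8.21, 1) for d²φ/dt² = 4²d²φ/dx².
Domain of dependence: [-12.21, -4.21]. Signals travel at speed 4, so data within |x - -8.21| ≤ 4·1 = 4 can reach the point.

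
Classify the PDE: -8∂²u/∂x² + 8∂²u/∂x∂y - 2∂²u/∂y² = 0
A = -8, B = 8, C = -2. Discriminant B² - 4AC = 0. Since 0 = 0, parabolic.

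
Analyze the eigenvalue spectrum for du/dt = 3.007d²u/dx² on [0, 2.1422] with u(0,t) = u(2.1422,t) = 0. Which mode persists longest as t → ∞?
Eigenvalues: λₙ = 3.007n²π²/2.1422².
First three modes:
  n=1: λ₁ = 3.007π²/2.1422² ≈ 6.467
  n=2: λ₂ = 12.028π²/2.1422² ≈ 25.869 (4× faster decay)
  n=3: λ₃ = 27.063π²/2.1422² ≈ 58.204 (9× faster decay)
As t → ∞, higher modes decay exponentially faster. The n=1 mode dominates: u ~ c₁ sin(πx/2.1422) e^{-λ₁t}.
Decay rate: λ₁ = 3.007π²/2.1422² ≈ 6.467.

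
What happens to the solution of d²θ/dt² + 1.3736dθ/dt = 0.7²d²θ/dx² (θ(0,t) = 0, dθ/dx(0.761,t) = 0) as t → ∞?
θ → 0. Damping (γ=1.3736) dissipates energy; oscillations decay exponentially.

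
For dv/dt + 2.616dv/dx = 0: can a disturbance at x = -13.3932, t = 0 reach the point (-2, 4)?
No. Only data at x = -12.464 affects (-2, 4). Advection has one-way propagation along characteristics.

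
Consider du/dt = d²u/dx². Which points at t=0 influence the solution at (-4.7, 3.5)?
The entire real line. The heat equation has infinite propagation speed: any initial disturbance instantly affects all points (though exponentially small far away).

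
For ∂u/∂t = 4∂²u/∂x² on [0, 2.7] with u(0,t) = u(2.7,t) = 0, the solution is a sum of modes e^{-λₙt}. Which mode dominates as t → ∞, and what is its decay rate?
Eigenvalues: λₙ = 4n²π²/2.7².
First three modes:
  n=1: λ₁ = 4π²/2.7² ≈ 5.415
  n=2: λ₂ = 16π²/2.7² ≈ 21.662 (4× faster decay)
  n=3: λ₃ = 36π²/2.7² ≈ 48.739 (9× faster decay)
As t → ∞, higher modes decay exponentially faster. The n=1 mode dominates: u ~ c₁ sin(πx/2.7) e^{-λ₁t}.
Decay rate: λ₁ = 4π²/2.7² ≈ 5.415.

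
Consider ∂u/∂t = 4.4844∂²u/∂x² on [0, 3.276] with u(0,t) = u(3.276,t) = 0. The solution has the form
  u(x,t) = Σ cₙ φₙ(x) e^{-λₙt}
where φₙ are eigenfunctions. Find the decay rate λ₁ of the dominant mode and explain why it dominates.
Eigenvalues: λₙ = 4.4844n²π²/3.276².
First three modes:
  n=1: λ₁ = 4.4844π²/3.276² ≈ 4.124
  n=2: λ₂ = 17.9376π²/3.276² ≈ 16.496 (4× faster decay)
  n=3: λ₃ = 40.3596π²/3.276² ≈ 37.116 (9× faster decay)
As t → ∞, higher modes decay exponentially faster. The n=1 mode dominates: u ~ c₁ sin(πx/3.276) e^{-λ₁t}.
Decay rate: λ₁ = 4.4844π²/3.276² ≈ 4.124.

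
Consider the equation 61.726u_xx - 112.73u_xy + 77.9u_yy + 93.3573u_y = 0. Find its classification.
Elliptic. (A = 61.726, B = -112.73, C = 77.9 gives B² - 4AC = -6525.7687.)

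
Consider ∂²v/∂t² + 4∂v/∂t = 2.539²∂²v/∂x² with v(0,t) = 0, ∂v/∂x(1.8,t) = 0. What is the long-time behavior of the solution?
As t → ∞, v → 0. Damping (γ=4) dissipates energy; oscillations decay exponentially.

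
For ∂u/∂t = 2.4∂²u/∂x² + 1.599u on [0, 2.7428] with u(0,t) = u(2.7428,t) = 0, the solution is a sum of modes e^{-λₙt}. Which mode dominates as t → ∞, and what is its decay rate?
Eigenvalues: λₙ = 2.4n²π²/2.7428² - 1.599.
First three modes:
  n=1: λ₁ = 2.4π²/2.7428² - 1.599 ≈ 1.55
  n=2: λ₂ = 9.6π²/2.7428² - 1.599 ≈ 10.996
  n=3: λ₃ = 21.6π²/2.7428² - 1.599 ≈ 26.739
Since 2.4π²/2.7428² ≈ 3.149 > 1.599, all λₙ > 0.
The n=1 mode decays slowest → dominates as t → ∞.
Asymptotic: u ~ c₁ sin(πx/2.7428) e^{-λ₁t} with decay rate λ₁ ≈ 1.55.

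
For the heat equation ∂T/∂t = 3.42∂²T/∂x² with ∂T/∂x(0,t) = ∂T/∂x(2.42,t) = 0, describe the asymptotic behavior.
T → constant (steady state). Heat is conserved (no flux at boundaries); solution approaches the spatial average.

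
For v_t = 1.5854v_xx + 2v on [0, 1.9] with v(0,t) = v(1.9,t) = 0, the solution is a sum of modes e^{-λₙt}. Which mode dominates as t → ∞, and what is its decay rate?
Eigenvalues: λₙ = 1.5854n²π²/1.9² - 2.
First three modes:
  n=1: λ₁ = 1.5854π²/1.9² - 2 ≈ 2.334
  n=2: λ₂ = 6.3416π²/1.9² - 2 ≈ 15.338
  n=3: λ₃ = 14.2686π²/1.9² - 2 ≈ 37.01
Since 1.5854π²/1.9² ≈ 4.334 > 2, all λₙ > 0.
The n=1 mode decays slowest → dominates as t → ∞.
Asymptotic: v ~ c₁ sin(πx/1.9) e^{-λ₁t} with decay rate λ₁ ≈ 2.334.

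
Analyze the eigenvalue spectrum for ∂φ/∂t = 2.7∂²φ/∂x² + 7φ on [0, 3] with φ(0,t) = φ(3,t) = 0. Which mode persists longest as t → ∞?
Eigenvalues: λₙ = 2.7n²π²/3² - 7.
First three modes:
  n=1: λ₁ = 2.7π²/3² - 7 ≈ -4.039
  n=2: λ₂ = 10.8π²/3² - 7 ≈ 4.844
  n=3: λ₃ = 24.3π²/3² - 7 ≈ 19.648
Since 2.7π²/3² ≈ 2.961 < 7, λ₁ < 0.
The n=1 mode grows fastest (−λₙ is largest for n=1) → dominates.
Asymptotic: φ ~ c₁ sin(πx/3) e^{4.039t} (exponential growth at rate −λ₁ ≈ 4.039).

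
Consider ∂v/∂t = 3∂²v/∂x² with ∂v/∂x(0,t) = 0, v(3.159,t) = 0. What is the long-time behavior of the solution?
As t → ∞, v → 0. Heat escapes through the Dirichlet boundary.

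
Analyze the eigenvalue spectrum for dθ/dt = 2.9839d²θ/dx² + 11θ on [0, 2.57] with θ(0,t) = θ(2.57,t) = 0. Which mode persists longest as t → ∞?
Eigenvalues: λₙ = 2.9839n²π²/2.57² - 11.
First three modes:
  n=1: λ₁ = 2.9839π²/2.57² - 11 ≈ -6.541
  n=2: λ₂ = 11.9356π²/2.57² - 11 ≈ 6.835
  n=3: λ₃ = 26.8551π²/2.57² - 11 ≈ 29.129
Since 2.9839π²/2.57² ≈ 4.459 < 11, λ₁ < 0.
The n=1 mode grows fastest (−λₙ is largest for n=1) → dominates.
Asymptotic: θ ~ c₁ sin(πx/2.57) e^{6.541t} (exponential growth at rate −λ₁ ≈ 6.541).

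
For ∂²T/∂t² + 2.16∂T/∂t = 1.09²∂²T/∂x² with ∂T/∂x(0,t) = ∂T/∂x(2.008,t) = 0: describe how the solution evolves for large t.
T → constant (steady state). Damping (γ=2.16) dissipates the nonconstant modes; with Neumann BCs the spatial average obeys M''+γM'=0 and tends to a finite limit.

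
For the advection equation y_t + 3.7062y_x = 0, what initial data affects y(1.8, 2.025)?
A single point: x = -5.705055. The characteristic through (1.8, 2.025) is x - 3.7062t = const, so x = 1.8 - 3.7062·2.025 = -5.705055.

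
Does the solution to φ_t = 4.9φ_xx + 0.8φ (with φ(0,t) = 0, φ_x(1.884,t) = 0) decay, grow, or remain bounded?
φ → 0. Diffusion dominates reaction (r=0.8 < κπ²/(4L²)≈3.41); solution decays.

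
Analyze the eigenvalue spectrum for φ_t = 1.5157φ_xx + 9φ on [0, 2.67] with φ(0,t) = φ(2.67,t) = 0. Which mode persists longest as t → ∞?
Eigenvalues: λₙ = 1.5157n²π²/2.67² - 9.
First three modes:
  n=1: λ₁ = 1.5157π²/2.67² - 9 ≈ -6.902
  n=2: λ₂ = 6.0628π²/2.67² - 9 ≈ -0.606
  n=3: λ₃ = 13.6413π²/2.67² - 9 ≈ 9.886
Since 1.5157π²/2.67² ≈ 2.098 < 9, λ₁ < 0.
The n=1 mode grows fastest (−λₙ is largest for n=1) → dominates.
Asymptotic: φ ~ c₁ sin(πx/2.67) e^{6.902t} (exponential growth at rate −λ₁ ≈ 6.902).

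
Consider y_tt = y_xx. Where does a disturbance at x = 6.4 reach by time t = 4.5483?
Domain of influence: [1.8517, 10.9483]. Data at x = 6.4 spreads outward at speed 1.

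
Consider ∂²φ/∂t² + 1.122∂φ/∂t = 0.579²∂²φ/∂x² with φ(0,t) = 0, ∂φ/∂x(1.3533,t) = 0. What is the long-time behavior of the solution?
As t → ∞, φ → 0. Damping (γ=1.122) dissipates energy; oscillations decay exponentially.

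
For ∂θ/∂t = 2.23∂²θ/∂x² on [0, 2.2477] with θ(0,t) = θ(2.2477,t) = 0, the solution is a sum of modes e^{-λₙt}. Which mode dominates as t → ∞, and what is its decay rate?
Eigenvalues: λₙ = 2.23n²π²/2.2477².
First three modes:
  n=1: λ₁ = 2.23π²/2.2477² ≈ 4.356
  n=2: λ₂ = 8.92π²/2.2477² ≈ 17.426 (4× faster decay)
  n=3: λ₃ = 20.07π²/2.2477² ≈ 39.208 (9× faster decay)
As t → ∞, higher modes decay exponentially faster. The n=1 mode dominates: θ ~ c₁ sin(πx/2.2477) e^{-λ₁t}.
Decay rate: λ₁ = 2.23π²/2.2477² ≈ 4.356.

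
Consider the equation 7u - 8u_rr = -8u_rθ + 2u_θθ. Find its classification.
Rewriting in standard form: -8u_rr + 8u_rθ - 2u_θθ + 7u = 0. Parabolic. (A = -8, B = 8, C = -2 gives B² - 4AC = 0.)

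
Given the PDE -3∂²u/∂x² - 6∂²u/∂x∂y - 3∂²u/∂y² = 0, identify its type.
The second-order coefficients are A = -3, B = -6, C = -3. Since B² - 4AC = 0 = 0, this is a parabolic PDE.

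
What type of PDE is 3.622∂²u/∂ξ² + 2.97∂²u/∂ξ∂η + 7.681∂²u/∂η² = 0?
With A = 3.622, B = 2.97, C = 7.681, the discriminant is -102.461428. This is an elliptic PDE.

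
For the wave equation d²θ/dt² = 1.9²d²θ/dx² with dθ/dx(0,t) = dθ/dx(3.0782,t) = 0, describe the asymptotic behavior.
θ oscillates about a mean that drifts linearly in t (generically unbounded; no decay). There is no damping, so the nonconstant modes persist as standing waves (energy conserved, no decay). But with Neumann conditions at both ends the constant mode has eigenvalue 0: the spatial mean M(t) of θ satisfies M'' = 0, so M(t) = M(0) + M'(0)·t. Unless the initial velocity has zero mean (∫θ_t(x,0)dx = 0), the solution grows linearly in t (unbounded, though not exponentially); if it does have zero mean, the solution stays bounded and simply oscillates.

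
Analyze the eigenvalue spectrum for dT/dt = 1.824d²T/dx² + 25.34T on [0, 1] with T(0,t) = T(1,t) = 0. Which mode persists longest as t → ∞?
Eigenvalues: λₙ = 1.824n²π²/1² - 25.34.
First three modes:
  n=1: λ₁ = 1.824π² - 25.34 ≈ -7.338
  n=2: λ₂ = 7.296π² - 25.34 ≈ 46.669
  n=3: λ₃ = 16.416π² - 25.34 ≈ 136.679
Since 1.824π² ≈ 18.002 < 25.34, λ₁ < 0.
The n=1 mode grows fastest (−λₙ is largest for n=1) → dominates.
Asymptotic: T ~ c₁ sin(πx/1) e^{7.338t} (exponential growth at rate −λ₁ ≈ 7.338).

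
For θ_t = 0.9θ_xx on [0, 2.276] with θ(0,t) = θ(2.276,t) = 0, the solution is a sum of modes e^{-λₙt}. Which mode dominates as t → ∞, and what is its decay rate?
Eigenvalues: λₙ = 0.9n²π²/2.276².
First three modes:
  n=1: λ₁ = 0.9π²/2.276² ≈ 1.715
  n=2: λ₂ = 3.6π²/2.276² ≈ 6.859 (4× faster decay)
  n=3: λ₃ = 8.1π²/2.276² ≈ 15.433 (9× faster decay)
As t → ∞, higher modes decay exponentially faster. The n=1 mode dominates: θ ~ c₁ sin(πx/2.276) e^{-λ₁t}.
Decay rate: λ₁ = 0.9π²/2.276² ≈ 1.715.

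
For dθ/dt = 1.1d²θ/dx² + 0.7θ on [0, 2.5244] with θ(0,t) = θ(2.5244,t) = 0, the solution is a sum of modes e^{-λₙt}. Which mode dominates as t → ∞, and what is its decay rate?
Eigenvalues: λₙ = 1.1n²π²/2.5244² - 0.7.
First three modes:
  n=1: λ₁ = 1.1π²/2.5244² - 0.7 ≈ 1.004
  n=2: λ₂ = 4.4π²/2.5244² - 0.7 ≈ 6.115
  n=3: λ₃ = 9.9π²/2.5244² - 0.7 ≈ 14.633
Since 1.1π²/2.5244² ≈ 1.704 > 0.7, all λₙ > 0.
The n=1 mode decays slowest → dominates as t → ∞.
Asymptotic: θ ~ c₁ sin(πx/2.5244) e^{-λ₁t} with decay rate λ₁ ≈ 1.004.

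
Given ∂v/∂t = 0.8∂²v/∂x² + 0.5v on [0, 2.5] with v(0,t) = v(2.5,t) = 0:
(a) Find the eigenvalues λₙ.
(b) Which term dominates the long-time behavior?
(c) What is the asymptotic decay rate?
Eigenvalues: λₙ = 0.8n²π²/2.5² - 0.5.
First three modes:
  n=1: λ₁ = 0.8π²/2.5² - 0.5 ≈ 0.763
  n=2: λ₂ = 3.2π²/2.5² - 0.5 ≈ 4.553
  n=3: λ₃ = 7.2π²/2.5² - 0.5 ≈ 10.87
Since 0.8π²/2.5² ≈ 1.263 > 0.5, all λₙ > 0.
The n=1 mode decays slowest → dominates as t → ∞.
Asymptotic: v ~ c₁ sin(πx/2.5) e^{-λ₁t} with decay rate λ₁ ≈ 0.763.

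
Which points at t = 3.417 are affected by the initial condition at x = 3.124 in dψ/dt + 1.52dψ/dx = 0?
At x = 8.31784. The characteristic carries data from (3.124, 0) to (8.31784, 3.417).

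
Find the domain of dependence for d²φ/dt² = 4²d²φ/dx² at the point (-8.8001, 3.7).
Domain of dependence: [-23.6001, 5.9999]. Signals travel at speed 4, so data within |x - -8.8001| ≤ 4·3.7 = 14.8 can reach the point.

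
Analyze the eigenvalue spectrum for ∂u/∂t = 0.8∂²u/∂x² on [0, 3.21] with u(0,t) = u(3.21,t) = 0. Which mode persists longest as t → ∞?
Eigenvalues: λₙ = 0.8n²π²/3.21².
First three modes:
  n=1: λ₁ = 0.8π²/3.21² ≈ 0.766
  n=2: λ₂ = 3.2π²/3.21² ≈ 3.065 (4× faster decay)
  n=3: λ₃ = 7.2π²/3.21² ≈ 6.896 (9× faster decay)
As t → ∞, higher modes decay exponentially faster. The n=1 mode dominates: u ~ c₁ sin(πx/3.21) e^{-λ₁t}.
Decay rate: λ₁ = 0.8π²/3.21² ≈ 0.766.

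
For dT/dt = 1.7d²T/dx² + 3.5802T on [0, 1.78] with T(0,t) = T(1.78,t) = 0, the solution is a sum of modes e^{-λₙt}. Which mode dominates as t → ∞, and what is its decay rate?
Eigenvalues: λₙ = 1.7n²π²/1.78² - 3.5802.
First three modes:
  n=1: λ₁ = 1.7π²/1.78² - 3.5802 ≈ 1.715
  n=2: λ₂ = 6.8π²/1.78² - 3.5802 ≈ 17.602
  n=3: λ₃ = 15.3π²/1.78² - 3.5802 ≈ 44.079
Since 1.7π²/1.78² ≈ 5.296 > 3.5802, all λₙ > 0.
The n=1 mode decays slowest → dominates as t → ∞.
Asymptotic: T ~ c₁ sin(πx/1.78) e^{-λ₁t} with decay rate λ₁ ≈ 1.715.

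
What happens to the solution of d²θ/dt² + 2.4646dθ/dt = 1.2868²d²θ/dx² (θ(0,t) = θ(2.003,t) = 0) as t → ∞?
θ → 0. Damping (γ=2.4646) dissipates energy; oscillations decay exponentially.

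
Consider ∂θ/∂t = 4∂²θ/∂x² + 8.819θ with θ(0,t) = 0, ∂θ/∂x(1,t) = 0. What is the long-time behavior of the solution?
As t → ∞, θ → 0. Diffusion dominates reaction (r=8.819 < κπ²/(4L²)≈9.87); solution decays.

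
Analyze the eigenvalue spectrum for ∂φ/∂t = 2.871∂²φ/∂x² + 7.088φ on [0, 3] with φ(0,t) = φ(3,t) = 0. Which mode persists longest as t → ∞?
Eigenvalues: λₙ = 2.871n²π²/3² - 7.088.
First three modes:
  n=1: λ₁ = 2.871π²/3² - 7.088 ≈ -3.94
  n=2: λ₂ = 11.484π²/3² - 7.088 ≈ 5.506
  n=3: λ₃ = 25.839π²/3² - 7.088 ≈ 21.248
Since 2.871π²/3² ≈ 3.148 < 7.088, λ₁ < 0.
The n=1 mode grows fastest (−λₙ is largest for n=1) → dominates.
Asymptotic: φ ~ c₁ sin(πx/3) e^{3.94t} (exponential growth at rate −λ₁ ≈ 3.94).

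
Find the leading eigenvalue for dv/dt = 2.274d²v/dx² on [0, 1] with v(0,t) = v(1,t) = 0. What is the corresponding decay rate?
Eigenvalues: λₙ = 2.274n²π².
First three modes:
  n=1: λ₁ = 2.274π² ≈ 22.443
  n=2: λ₂ = 9.096π² ≈ 89.774 (4× faster decay)
  n=3: λ₃ = 20.466π² ≈ 201.991 (9× faster decay)
As t → ∞, higher modes decay exponentially faster. The n=1 mode dominates: v ~ c₁ sin(πx) e^{-λ₁t}.
Decay rate: λ₁ = 2.274π² ≈ 22.443.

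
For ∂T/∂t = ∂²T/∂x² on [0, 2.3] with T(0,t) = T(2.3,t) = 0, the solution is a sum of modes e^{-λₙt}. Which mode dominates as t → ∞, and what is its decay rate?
Eigenvalues: λₙ = n²π²/2.3².
First three modes:
  n=1: λ₁ = π²/2.3² ≈ 1.866
  n=2: λ₂ = 4π²/2.3² ≈ 7.463 (4× faster decay)
  n=3: λ₃ = 9π²/2.3² ≈ 16.791 (9× faster decay)
As t → ∞, higher modes decay exponentially faster. The n=1 mode dominates: T ~ c₁ sin(πx/2.3) e^{-λ₁t}.
Decay rate: λ₁ = π²/2.3² ≈ 1.866.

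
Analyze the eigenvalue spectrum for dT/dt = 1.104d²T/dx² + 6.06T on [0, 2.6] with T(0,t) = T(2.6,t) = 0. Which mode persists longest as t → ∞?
Eigenvalues: λₙ = 1.104n²π²/2.6² - 6.06.
First three modes:
  n=1: λ₁ = 1.104π²/2.6² - 6.06 ≈ -4.448
  n=2: λ₂ = 4.416π²/2.6² - 6.06 ≈ 0.387
  n=3: λ₃ = 9.936π²/2.6² - 6.06 ≈ 8.447
Since 1.104π²/2.6² ≈ 1.612 < 6.06, λ₁ < 0.
The n=1 mode grows fastest (−λₙ is largest for n=1) → dominates.
Asymptotic: T ~ c₁ sin(πx/2.6) e^{4.448t} (exponential growth at rate −λ₁ ≈ 4.448).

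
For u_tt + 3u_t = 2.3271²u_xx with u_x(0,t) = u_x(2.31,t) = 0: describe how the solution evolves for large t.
u → constant (steady state). Damping (γ=3) dissipates the nonconstant modes; with Neumann BCs the spatial average obeys M''+γM'=0 and tends to a finite limit.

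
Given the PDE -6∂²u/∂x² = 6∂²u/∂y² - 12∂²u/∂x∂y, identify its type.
Rewriting in standard form: -6∂²u/∂x² + 12∂²u/∂x∂y - 6∂²u/∂y² = 0. The second-order coefficients are A = -6, B = 12, C = -6. Since B² - 4AC = 0 = 0, this is a parabolic PDE.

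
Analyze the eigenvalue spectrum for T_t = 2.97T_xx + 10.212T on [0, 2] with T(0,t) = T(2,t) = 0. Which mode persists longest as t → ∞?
Eigenvalues: λₙ = 2.97n²π²/2² - 10.212.
First three modes:
  n=1: λ₁ = 2.97π²/2² - 10.212 ≈ -2.884
  n=2: λ₂ = 11.88π²/2² - 10.212 ≈ 19.101
  n=3: λ₃ = 26.73π²/2² - 10.212 ≈ 55.742
Since 2.97π²/2² ≈ 7.328 < 10.212, λ₁ < 0.
The n=1 mode grows fastest (−λₙ is largest for n=1) → dominates.
Asymptotic: T ~ c₁ sin(πx/2) e^{2.884t} (exponential growth at rate −λ₁ ≈ 2.884).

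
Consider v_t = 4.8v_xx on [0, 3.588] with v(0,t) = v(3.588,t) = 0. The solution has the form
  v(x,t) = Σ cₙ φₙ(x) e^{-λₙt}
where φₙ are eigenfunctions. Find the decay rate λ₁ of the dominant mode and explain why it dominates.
Eigenvalues: λₙ = 4.8n²π²/3.588².
First three modes:
  n=1: λ₁ = 4.8π²/3.588² ≈ 3.68
  n=2: λ₂ = 19.2π²/3.588² ≈ 14.72 (4× faster decay)
  n=3: λ₃ = 43.2π²/3.588² ≈ 33.119 (9× faster decay)
As t → ∞, higher modes decay exponentially faster. The n=1 mode dominates: v ~ c₁ sin(πx/3.588) e^{-λ₁t}.
Decay rate: λ₁ = 4.8π²/3.588² ≈ 3.68.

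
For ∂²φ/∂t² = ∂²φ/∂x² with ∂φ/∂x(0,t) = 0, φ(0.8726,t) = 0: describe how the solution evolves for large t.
φ oscillates (no decay). Energy is conserved; the solution oscillates indefinitely as standing waves.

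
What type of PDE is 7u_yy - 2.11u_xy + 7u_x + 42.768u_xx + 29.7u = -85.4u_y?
Rewriting in standard form: 42.768u_xx - 2.11u_xy + 7u_yy + 7u_x + 85.4u_y + 29.7u = 0. With A = 42.768, B = -2.11, C = 7, the discriminant is -1193.0519. This is an elliptic PDE.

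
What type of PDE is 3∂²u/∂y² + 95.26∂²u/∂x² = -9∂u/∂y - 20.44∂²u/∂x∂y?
Rewriting in standard form: 95.26∂²u/∂x² + 20.44∂²u/∂x∂y + 3∂²u/∂y² + 9∂u/∂y = 0. With A = 95.26, B = 20.44, C = 3, the discriminant is -725.3264. This is an elliptic PDE.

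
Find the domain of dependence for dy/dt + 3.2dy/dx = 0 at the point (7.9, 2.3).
A single point: x = 0.54. The characteristic through (7.9, 2.3) is x - 3.2t = const, so x = 7.9 - 3.2·2.3 = 0.54.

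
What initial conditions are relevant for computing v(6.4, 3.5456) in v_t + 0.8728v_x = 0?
A single point: x = 3.30540032. The characteristic through (6.4, 3.5456) is x - 0.8728t = const, so x = 6.4 - 0.8728·3.5456 = 3.30540032.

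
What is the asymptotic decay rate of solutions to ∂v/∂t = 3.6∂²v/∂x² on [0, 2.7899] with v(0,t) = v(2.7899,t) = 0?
Eigenvalues: λₙ = 3.6n²π²/2.7899².
First three modes:
  n=1: λ₁ = 3.6π²/2.7899² ≈ 4.565
  n=2: λ₂ = 14.4π²/2.7899² ≈ 18.259 (4× faster decay)
  n=3: λ₃ = 32.4π²/2.7899² ≈ 41.084 (9× faster decay)
As t → ∞, higher modes decay exponentially faster. The n=1 mode dominates: v ~ c₁ sin(πx/2.7899) e^{-λ₁t}.
Decay rate: λ₁ = 3.6π²/2.7899² ≈ 4.565.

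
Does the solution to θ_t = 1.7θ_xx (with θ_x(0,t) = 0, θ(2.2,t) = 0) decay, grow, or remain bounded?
θ → 0. Heat escapes through the Dirichlet boundary.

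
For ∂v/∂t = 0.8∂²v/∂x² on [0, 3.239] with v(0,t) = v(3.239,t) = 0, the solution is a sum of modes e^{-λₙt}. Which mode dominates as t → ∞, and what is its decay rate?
Eigenvalues: λₙ = 0.8n²π²/3.239².
First three modes:
  n=1: λ₁ = 0.8π²/3.239² ≈ 0.753
  n=2: λ₂ = 3.2π²/3.239² ≈ 3.01 (4× faster decay)
  n=3: λ₃ = 7.2π²/3.239² ≈ 6.773 (9× faster decay)
As t → ∞, higher modes decay exponentially faster. The n=1 mode dominates: v ~ c₁ sin(πx/3.239) e^{-λ₁t}.
Decay rate: λ₁ = 0.8π²/3.239² ≈ 0.753.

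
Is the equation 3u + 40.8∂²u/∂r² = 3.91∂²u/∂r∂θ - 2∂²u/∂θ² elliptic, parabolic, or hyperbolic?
Rewriting in standard form: 40.8∂²u/∂r² - 3.91∂²u/∂r∂θ + 2∂²u/∂θ² + 3u = 0. Computing B² - 4AC with A = 40.8, B = -3.91, C = 2: discriminant = -311.1119 (negative). Answer: elliptic.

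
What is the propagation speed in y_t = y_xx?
Infinite. The heat equation is parabolic, not hyperbolic, so disturbances propagate instantly.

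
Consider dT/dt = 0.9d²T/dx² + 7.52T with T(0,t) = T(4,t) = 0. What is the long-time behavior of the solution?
As t → ∞, T grows unboundedly. Reaction dominates diffusion (r=7.52 > κπ²/L²≈0.56); solution grows exponentially.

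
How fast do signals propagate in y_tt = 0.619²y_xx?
Speed = 0.619. Information travels along characteristics x = x₀ ± 0.619t.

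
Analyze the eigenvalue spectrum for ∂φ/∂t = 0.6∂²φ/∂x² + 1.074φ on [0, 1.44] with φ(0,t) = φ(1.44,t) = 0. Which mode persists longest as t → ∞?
Eigenvalues: λₙ = 0.6n²π²/1.44² - 1.074.
First three modes:
  n=1: λ₁ = 0.6π²/1.44² - 1.074 ≈ 1.782
  n=2: λ₂ = 2.4π²/1.44² - 1.074 ≈ 10.349
  n=3: λ₃ = 5.4π²/1.44² - 1.074 ≈ 24.628
Since 0.6π²/1.44² ≈ 2.856 > 1.074, all λₙ > 0.
The n=1 mode decays slowest → dominates as t → ∞.
Asymptotic: φ ~ c₁ sin(πx/1.44) e^{-λ₁t} with decay rate λ₁ ≈ 1.782.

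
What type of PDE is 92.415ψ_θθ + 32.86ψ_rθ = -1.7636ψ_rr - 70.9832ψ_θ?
Rewriting in standard form: 1.7636ψ_rr + 32.86ψ_rθ + 92.415ψ_θθ + 70.9832ψ_θ = 0. With A = 1.7636, B = 32.86, C = 92.415, the discriminant is 427.847224. This is a hyperbolic PDE.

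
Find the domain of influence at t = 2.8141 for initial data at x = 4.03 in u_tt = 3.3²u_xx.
Domain of influence: [-5.25653, 13.31653]. Data at x = 4.03 spreads outward at speed 3.3.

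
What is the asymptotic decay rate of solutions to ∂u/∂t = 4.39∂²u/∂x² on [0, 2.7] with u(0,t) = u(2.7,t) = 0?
Eigenvalues: λₙ = 4.39n²π²/2.7².
First three modes:
  n=1: λ₁ = 4.39π²/2.7² ≈ 5.943
  n=2: λ₂ = 17.56π²/2.7² ≈ 23.774 (4× faster decay)
  n=3: λ₃ = 39.51π²/2.7² ≈ 53.491 (9× faster decay)
As t → ∞, higher modes decay exponentially faster. The n=1 mode dominates: u ~ c₁ sin(πx/2.7) e^{-λ₁t}.
Decay rate: λ₁ = 4.39π²/2.7² ≈ 5.943.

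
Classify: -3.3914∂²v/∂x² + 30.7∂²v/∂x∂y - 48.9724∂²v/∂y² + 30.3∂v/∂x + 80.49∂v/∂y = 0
Hyperbolic (discriminant = 278.15001056).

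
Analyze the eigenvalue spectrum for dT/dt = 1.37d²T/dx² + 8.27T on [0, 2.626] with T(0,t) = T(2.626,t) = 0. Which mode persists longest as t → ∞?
Eigenvalues: λₙ = 1.37n²π²/2.626² - 8.27.
First three modes:
  n=1: λ₁ = 1.37π²/2.626² - 8.27 ≈ -6.309
  n=2: λ₂ = 5.48π²/2.626² - 8.27 ≈ -0.427
  n=3: λ₃ = 12.33π²/2.626² - 8.27 ≈ 9.377
Since 1.37π²/2.626² ≈ 1.961 < 8.27, λ₁ < 0.
The n=1 mode grows fastest (−λₙ is largest for n=1) → dominates.
Asymptotic: T ~ c₁ sin(πx/2.626) e^{6.309t} (exponential growth at rate −λ₁ ≈ 6.309).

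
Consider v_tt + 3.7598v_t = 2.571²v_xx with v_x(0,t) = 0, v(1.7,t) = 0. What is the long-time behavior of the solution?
As t → ∞, v → 0. Damping (γ=3.7598) dissipates energy; oscillations decay exponentially.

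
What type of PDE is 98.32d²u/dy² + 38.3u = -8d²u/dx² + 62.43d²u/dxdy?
Rewriting in standard form: 8d²u/dx² - 62.43d²u/dxdy + 98.32d²u/dy² + 38.3u = 0. With A = 8, B = -62.43, C = 98.32, the discriminant is 751.2649. This is a hyperbolic PDE.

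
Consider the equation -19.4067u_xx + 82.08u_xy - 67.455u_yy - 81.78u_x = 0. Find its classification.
Hyperbolic. (A = -19.4067, B = 82.08, C = -67.455 gives B² - 4AC = 1500.810606.)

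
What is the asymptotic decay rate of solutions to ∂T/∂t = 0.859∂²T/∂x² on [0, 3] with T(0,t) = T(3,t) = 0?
Eigenvalues: λₙ = 0.859n²π²/3².
First three modes:
  n=1: λ₁ = 0.859π²/3² ≈ 0.942
  n=2: λ₂ = 3.436π²/3² ≈ 3.768 (4× faster decay)
  n=3: λ₃ = 7.731π²/3² ≈ 8.478 (9× faster decay)
As t → ∞, higher modes decay exponentially faster. The n=1 mode dominates: T ~ c₁ sin(πx/3) e^{-λ₁t}.
Decay rate: λ₁ = 0.859π²/3² ≈ 0.942.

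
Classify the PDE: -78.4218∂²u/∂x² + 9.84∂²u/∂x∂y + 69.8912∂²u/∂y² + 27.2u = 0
A = -78.4218, B = 9.84, C = 69.8912. Discriminant B² - 4AC = 22020.80043264. Since 22020.80043264 > 0, hyperbolic.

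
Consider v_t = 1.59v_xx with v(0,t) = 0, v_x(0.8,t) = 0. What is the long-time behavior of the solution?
As t → ∞, v → 0. Heat escapes through the Dirichlet boundary.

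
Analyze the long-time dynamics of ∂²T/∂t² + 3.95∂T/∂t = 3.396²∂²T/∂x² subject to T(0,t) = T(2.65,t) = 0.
Long-time behavior: T → 0. Damping (γ=3.95) dissipates energy; oscillations decay exponentially.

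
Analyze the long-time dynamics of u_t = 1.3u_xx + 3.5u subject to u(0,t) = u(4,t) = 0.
Long-time behavior: u grows unboundedly. Reaction dominates diffusion (r=3.5 > κπ²/L²≈0.8); solution grows exponentially.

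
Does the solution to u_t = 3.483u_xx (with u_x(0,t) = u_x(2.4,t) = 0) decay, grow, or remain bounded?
u → constant (steady state). Heat is conserved (no flux at boundaries); solution approaches the spatial average.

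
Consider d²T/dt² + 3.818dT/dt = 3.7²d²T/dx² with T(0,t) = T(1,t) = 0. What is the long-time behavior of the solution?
As t → ∞, T → 0. Damping (γ=3.818) dissipates energy; oscillations decay exponentially.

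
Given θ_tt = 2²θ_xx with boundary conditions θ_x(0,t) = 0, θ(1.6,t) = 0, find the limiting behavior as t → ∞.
θ oscillates (no decay). Energy is conserved; the solution oscillates indefinitely as standing waves.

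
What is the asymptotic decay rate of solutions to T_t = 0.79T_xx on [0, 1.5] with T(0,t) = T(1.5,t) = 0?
Eigenvalues: λₙ = 0.79n²π²/1.5².
First three modes:
  n=1: λ₁ = 0.79π²/1.5² ≈ 3.465
  n=2: λ₂ = 3.16π²/1.5² ≈ 13.861 (4× faster decay)
  n=3: λ₃ = 7.11π²/1.5² ≈ 31.188 (9× faster decay)
As t → ∞, higher modes decay exponentially faster. The n=1 mode dominates: T ~ c₁ sin(πx/1.5) e^{-λ₁t}.
Decay rate: λ₁ = 0.79π²/1.5² ≈ 3.465.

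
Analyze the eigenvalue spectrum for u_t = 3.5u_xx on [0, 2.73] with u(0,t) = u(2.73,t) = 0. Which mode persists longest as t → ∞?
Eigenvalues: λₙ = 3.5n²π²/2.73².
First three modes:
  n=1: λ₁ = 3.5π²/2.73² ≈ 4.635
  n=2: λ₂ = 14π²/2.73² ≈ 18.54 (4× faster decay)
  n=3: λ₃ = 31.5π²/2.73² ≈ 41.714 (9× faster decay)
As t → ∞, higher modes decay exponentially faster. The n=1 mode dominates: u ~ c₁ sin(πx/2.73) e^{-λ₁t}.
Decay rate: λ₁ = 3.5π²/2.73² ≈ 4.635.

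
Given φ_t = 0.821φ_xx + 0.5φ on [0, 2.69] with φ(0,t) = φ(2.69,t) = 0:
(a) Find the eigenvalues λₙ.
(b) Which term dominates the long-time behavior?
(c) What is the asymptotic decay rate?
Eigenvalues: λₙ = 0.821n²π²/2.69² - 0.5.
First three modes:
  n=1: λ₁ = 0.821π²/2.69² - 0.5 ≈ 0.62
  n=2: λ₂ = 3.284π²/2.69² - 0.5 ≈ 3.979
  n=3: λ₃ = 7.389π²/2.69² - 0.5 ≈ 9.578
Since 0.821π²/2.69² ≈ 1.12 > 0.5, all λₙ > 0.
The n=1 mode decays slowest → dominates as t → ∞.
Asymptotic: φ ~ c₁ sin(πx/2.69) e^{-λ₁t} with decay rate λ₁ ≈ 0.62.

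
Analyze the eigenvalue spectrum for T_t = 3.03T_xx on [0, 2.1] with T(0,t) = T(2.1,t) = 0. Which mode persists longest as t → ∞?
Eigenvalues: λₙ = 3.03n²π²/2.1².
First three modes:
  n=1: λ₁ = 3.03π²/2.1² ≈ 6.781
  n=2: λ₂ = 12.12π²/2.1² ≈ 27.125 (4× faster decay)
  n=3: λ₃ = 27.27π²/2.1² ≈ 61.03 (9× faster decay)
As t → ∞, higher modes decay exponentially faster. The n=1 mode dominates: T ~ c₁ sin(πx/2.1) e^{-λ₁t}.
Decay rate: λ₁ = 3.03π²/2.1² ≈ 6.781.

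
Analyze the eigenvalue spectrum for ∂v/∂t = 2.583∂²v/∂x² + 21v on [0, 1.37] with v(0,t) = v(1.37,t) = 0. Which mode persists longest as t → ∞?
Eigenvalues: λₙ = 2.583n²π²/1.37² - 21.
First three modes:
  n=1: λ₁ = 2.583π²/1.37² - 21 ≈ -7.417
  n=2: λ₂ = 10.332π²/1.37² - 21 ≈ 33.33
  n=3: λ₃ = 23.247π²/1.37² - 21 ≈ 101.243
Since 2.583π²/1.37² ≈ 13.583 < 21, λ₁ < 0.
The n=1 mode grows fastest (−λₙ is largest for n=1) → dominates.
Asymptotic: v ~ c₁ sin(πx/1.37) e^{7.417t} (exponential growth at rate −λ₁ ≈ 7.417).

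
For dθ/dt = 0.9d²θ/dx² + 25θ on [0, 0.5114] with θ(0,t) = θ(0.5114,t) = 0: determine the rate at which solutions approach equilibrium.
Eigenvalues: λₙ = 0.9n²π²/0.5114² - 25.
First three modes:
  n=1: λ₁ = 0.9π²/0.5114² - 25 ≈ 8.964
  n=2: λ₂ = 3.6π²/0.5114² - 25 ≈ 110.857
  n=3: λ₃ = 8.1π²/0.5114² - 25 ≈ 280.677
Since 0.9π²/0.5114² ≈ 33.964 > 25, all λₙ > 0.
The n=1 mode decays slowest → dominates as t → ∞.
Asymptotic: θ ~ c₁ sin(πx/0.5114) e^{-λ₁t} with decay rate λ₁ ≈ 8.964.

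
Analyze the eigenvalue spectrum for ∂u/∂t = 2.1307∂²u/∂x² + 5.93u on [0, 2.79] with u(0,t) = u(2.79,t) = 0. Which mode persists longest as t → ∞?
Eigenvalues: λₙ = 2.1307n²π²/2.79² - 5.93.
First three modes:
  n=1: λ₁ = 2.1307π²/2.79² - 5.93 ≈ -3.228
  n=2: λ₂ = 8.5228π²/2.79² - 5.93 ≈ 4.876
  n=3: λ₃ = 19.1763π²/2.79² - 5.93 ≈ 18.384
Since 2.1307π²/2.79² ≈ 2.702 < 5.93, λ₁ < 0.
The n=1 mode grows fastest (−λₙ is largest for n=1) → dominates.
Asymptotic: u ~ c₁ sin(πx/2.79) e^{3.228t} (exponential growth at rate −λ₁ ≈ 3.228).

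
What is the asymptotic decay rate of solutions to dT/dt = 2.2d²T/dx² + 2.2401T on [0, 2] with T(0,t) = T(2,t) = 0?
Eigenvalues: λₙ = 2.2n²π²/2² - 2.2401.
First three modes:
  n=1: λ₁ = 2.2π²/2² - 2.2401 ≈ 3.188
  n=2: λ₂ = 8.8π²/2² - 2.2401 ≈ 19.473
  n=3: λ₃ = 19.8π²/2² - 2.2401 ≈ 46.614
Since 2.2π²/2² ≈ 5.428 > 2.2401, all λₙ > 0.
The n=1 mode decays slowest → dominates as t → ∞.
Asymptotic: T ~ c₁ sin(πx/2) e^{-λ₁t} with decay rate λ₁ ≈ 3.188.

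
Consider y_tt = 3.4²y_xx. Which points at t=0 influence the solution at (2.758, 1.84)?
Domain of dependence: [-3.498, 9.014]. Signals travel at speed 3.4, so data within |x - 2.758| ≤ 3.4·1.84 = 6.256 can reach the point.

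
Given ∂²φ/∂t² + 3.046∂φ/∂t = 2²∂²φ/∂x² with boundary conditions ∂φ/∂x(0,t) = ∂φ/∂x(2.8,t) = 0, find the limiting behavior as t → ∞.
φ → constant (steady state). Damping (γ=3.046) dissipates the nonconstant modes; with Neumann BCs the spatial average obeys M''+γM'=0 and tends to a finite limit.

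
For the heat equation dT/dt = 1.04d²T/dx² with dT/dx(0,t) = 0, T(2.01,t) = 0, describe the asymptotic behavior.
T → 0. Heat escapes through the Dirichlet boundary.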